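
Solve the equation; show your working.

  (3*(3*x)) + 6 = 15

Step 1. [(3*(3*x)) + 6 = 15] the outer +6 inverts by subtracting 6, so sub: 3*(3*x) = 9.
Step 2. [3*(3*x) = 9] 3 out front; divide by 3 ⇒ div: 3*x = 3.
Step 3. [3*x = 3] leading coefficient 3: divide by 3 ⇒ div: x = 1.

Answer: x ∈ {1}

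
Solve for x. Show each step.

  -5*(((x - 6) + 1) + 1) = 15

Step 1. [-5*(((x - 6) + 1) + 1) = 15] -5 out front; divide by -5 ⇒ div: ((x - 6) + 1) + 1 = -3.
Step 2. [((x - 6) + 1) + 1 = -3] +1 is outermost — subtract 1 both sides ⇒ sub: (x - 6) + 1 = -4.
Step 3. [(x - 6) + 1 = -4] +1 is outermost — subtract 1 both sides. So sub: x - 6 = -5.
Step 4. [x - 6 = -5] peel the -6: add 6 from each side ⇒ sub: x = 1.

Answer: x ∈ {1}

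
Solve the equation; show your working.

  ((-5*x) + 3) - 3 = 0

Step 1. [((-5*x) + 3) - 3 = 0] the outer -3 inverts by adding 3. So sub: (-5*x) + 3 = 3.
Step 2. [(-5*x) + 3 = 3] 3 comes off first (subtract 3) ⇒ sub: -5*x = 0.
Step 3. [-5*x = 0] leading coefficient -5: divide by -5. So div: x = 0.

Answer: x ∈ {0}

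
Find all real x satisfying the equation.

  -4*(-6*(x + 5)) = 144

Step 1. [-4*(-6*(x + 5)) = 144] -4 out front; divide by -4, so div: -6*(x + 5) = -36.
Step 2. [-6*(x + 5) = -36] -6 out front; divide by -6. So div: x + 5 = 6.
Step 3. [x + 5 = 6] the outer +5 inverts by subtracting 5 ⇒ sub: x = 1.

Answer: x ∈ {1}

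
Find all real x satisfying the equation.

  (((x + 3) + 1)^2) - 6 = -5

Step 1. [(((x + 3) + 1)^2) - 6 = -5] add 6: x sits inside (… - 6) ⇒ sub: ((x + 3) + 1)^2 = 1.
Step 2. [((x + 3) + 1)^2 = 1] 1 ≥ 0, LHS is (·)² — take ±√ ⇒ sqrt: (x + 3) + 1 = 1 or -1.
Step 3. [(x + 3) + 1 = 1 or -1] 1 comes off first (subtract 1) ⇒ sub: x + 3 = 0 or -2.
Step 4. [x + 3 = 0 or -2] the outer +3 inverts by subtracting 3 ⇒ sub: x = -3 or -5.

Answer: x ∈ {-5, -3}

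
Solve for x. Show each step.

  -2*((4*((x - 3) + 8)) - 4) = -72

Step 1. [-2*((4*((x - 3) + 8)) - 4) = -72] LHS = -2·(…); ÷-2 both sides, so div: (4*((x - 3) + 8)) - 4 = 36.
Step 2. [(4*((x - 3) + 8)) - 4 = 36] common factor 4 (LHS and 36) — divide through, so factor: ((x - 3) + 8) - 1 = 9.
Step 3. [((x - 3) + 8) - 1 = 9] add 1: x sits inside (… - 1). So sub: (x - 3) + 8 = 10.
Step 4. [(x - 3) + 8 = 10] subtract 8: x sits inside (… + 8), so sub: x - 3 = 2.
Step 5. [x - 3 = 2] add 3: x sits inside (… - 3) ⇒ sub: x = 5.

Answer: x ∈ {5}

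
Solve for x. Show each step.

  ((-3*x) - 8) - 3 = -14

Step 1. [((-3*x) - 8) - 3 = -14] peel the -3: add 3 from each side ⇒ sub: (-3*x) - 8 = -11.
Step 2. [(-3*x) - 8 = -11] add 8: x sits inside (… - 8), so sub: -3*x = -3.
Step 3. [-3*x = -3] LHS = -3·(…); ÷-3 both sides. So div: x = 1.

Answer: x ∈ {1}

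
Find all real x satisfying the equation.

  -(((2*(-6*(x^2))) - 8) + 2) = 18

Step 1. [-(((2*(-6*(x^2))) - 8) + 2) = 18] LHS negated; negate both sides, so neg: ((2*(-6*(x^2))) - 8) + 2 = -18.
Step 2. [((2*(-6*(x^2))) - 8) + 2 = -18] +2 is outermost — subtract 2 both sides ⇒ sub: (2*(-6*(x^2))) - 8 = -20.
Step 3. [(2*(-6*(x^2))) - 8 = -20] 2 | LHS and 2 | -20: pull 2 out ⇒ factor: (-6*(x^2)) - 4 = -10.
Step 4. [(-6*(x^2)) - 4 = -10] -4 is outermost — add 4 both sides. So sub: -6*(x^2) = -6.
Step 5. [-6*(x^2) = -6] -6·(inner) — divide through by -6. So div: x^2 = 1.
Step 6. [x^2 = 1] √ both sides: 1 ≥ 0 gives two branches ⇒ sqrt: x = 1 or -1.

Answer: x ∈ {-1, 1}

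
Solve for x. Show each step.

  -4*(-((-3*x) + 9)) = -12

Step 1. [-4*(-((-3*x) + 9)) = -12] -4·(inner) — divide through by -4 ⇒ div: -((-3*x) + 9) = 3.
Step 2. [-((-3*x) + 9) = 3] LHS negated; negate both sides. So neg: (-3*x) + 9 = -3.
Step 3. [(-3*x) + 9 = -3] peel the +9: subtract 9 from each side, so sub: -3*x = -12.
Step 4. [-3*x = -12] -3·(inner) — divide through by -3, so div: x = 4.

Answer: x ∈ {4}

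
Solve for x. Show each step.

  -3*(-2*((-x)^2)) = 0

Step 1. [-3*(-2*((-x)^2)) = 0] LHS = -3·(…); ÷-3 both sides, so div: -2*((-x)^2) = 0.
Step 2. [-2*((-x)^2) = 0] LHS = -2·(…); ÷-2 both sides, so div: (-x)^2 = 0.
Step 3. [(-x)^2 = 0] LHS squared, RHS 0 ≥ 0: apply √ (±), so sqrt: -x = 0.
Step 4. [-x = 0] leading − — multiply by −1, so neg: x = 0.

Answer: x ∈ {0}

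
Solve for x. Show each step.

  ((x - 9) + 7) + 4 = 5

Step 1. [((x - 9) + 7) + 4 = 5] +4 is outermost — subtract 4 both sides, so sub: (x - 9) + 7 = 1.
Step 2. [(x - 9) + 7 = 1] peel the +7: subtract 7 from each side. So sub: x - 9 = -6.
Step 3. [x - 9 = -6] add 9: x sits inside (… - 9). So sub: x = 3.

Answer: x ∈ {3}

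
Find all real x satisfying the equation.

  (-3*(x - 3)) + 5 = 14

Step 1. [(-3*(x - 3)) + 5 = 14] +5 is outermost — subtract 5 both sides, so sub: -3*(x - 3) = 9.
Step 2. [-3*(x - 3) = 9] -3 out front; divide by -3 ⇒ div: x - 3 = -3.
Step 3. [x - 3 = -3] peel the -3: add 3 from each side ⇒ sub: x = 0.

Answer: x ∈ {0}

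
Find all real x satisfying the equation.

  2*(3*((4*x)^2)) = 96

Step 1. [2*(3*((4*x)^2)) = 96] LHS = 2·(…); ÷2 both sides ⇒ div: 3*((4*x)^2) = 48.
Step 2. [3*((4*x)^2) = 48] leading coefficient 3: divide by 3 ⇒ div: (4*x)^2 = 16.
Step 3. [(4*x)^2 = 16] 16 ≥ 0, LHS is (·)² — take ±√ ⇒ sqrt: 4*x = 4 or -4.
Step 4. [4*x = 4 or -4] 4·(inner) — divide through by 4, so div: x = 1 or -1.

Answer: x ∈ {-1, 1}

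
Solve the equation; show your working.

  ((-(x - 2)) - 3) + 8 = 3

Step 1. [((-(x - 2)) - 3) + 8 = 3] subtract 8: x sits inside (… + 8). So sub: (-(x - 2)) - 3 = -5.
Step 2. [(-(x - 2)) - 3 = -5] 3 comes off first (add 3). So sub: -(x - 2) = -2.
Step 3. [-(x - 2) = -2] leading − — multiply by −1 ⇒ neg: x - 2 = 2.
Step 4. [x - 2 = 2] -2 is outermost — add 2 both sides ⇒ sub: x = 4.

Answer: x ∈ {4}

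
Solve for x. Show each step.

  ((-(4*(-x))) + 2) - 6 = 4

Step 1. [((-(4*(-x))) + 2) - 6 = 4] 6 comes off first (add 6). So sub: (-(4*(-x))) + 2 = 10.
Step 2. [(-(4*(-x))) + 2 = 10] the outer +2 inverts by subtracting 2, so sub: -(4*(-x)) = 8.
Step 3. [-(4*(-x)) = 8] leading − — multiply by −1. So neg: 4*(-x) = -8.
Step 4. [4*(-x) = -8] LHS = 4·(…); ÷4 both sides. So div: -x = -2.
Step 5. [-x = -2] flip signs both sides ⇒ neg: x = 2.

Answer: x ∈ {2}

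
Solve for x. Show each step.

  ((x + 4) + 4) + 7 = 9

Step 1. [((x + 4) + 4) + 7 = 9] subtract 7: x sits inside (… + 7). So sub: (x + 4) + 4 = 2.
Step 2. [(x + 4) + 4 = 2] peel the +4: subtract 4 from each side. So sub: x + 4 = -2.
Step 3. [x + 4 = -2] the outer +4 inverts by subtracting 4 ⇒ sub: x = -6.

Answer: x ∈ {-6}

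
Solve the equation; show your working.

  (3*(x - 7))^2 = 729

Step 1. [(3*(x - 7))^2 = 729] 729 ≥ 0, LHS is (·)² — take ±√. So sqrt: 3*(x - 7) = 27 or -27.
Step 2. [3*(x - 7) = 27 or -27] 3 out front; divide by 3. So div: x - 7 = 9 or -9.
Step 3. [x - 7 = 9 or -9] peel the -7: add 7 from each side ⇒ sub: x = 16 or -2.

Answer: x ∈ {-2, 16}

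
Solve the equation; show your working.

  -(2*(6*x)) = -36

Step 1. [-(2*(6*x)) = -36] flip signs both sides, so neg: 2*(6*x) = 36.
Step 2. [2*(6*x) = 36] 2·(inner) — divide through by 2 ⇒ div: 6*x = 18.
Step 3. [6*x = 18] 6 out front; divide by 6 ⇒ div: x = 3.

Answer: x ∈ {3}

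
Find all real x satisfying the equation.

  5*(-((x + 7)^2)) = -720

Step 1. [5*(-((x + 7)^2)) = -720] LHS = 5·(…); ÷5 both sides. So div: -((x + 7)^2) = -144.
Step 2. [-((x + 7)^2) = -144] LHS negated; negate both sides, so neg: (x + 7)^2 = 144.
Step 3. [(x + 7)^2 = 144] 144 ≥ 0, LHS is (·)² — take ±√. So sqrt: x + 7 = 12 or -12.
Step 4. [x + 7 = 12 or -12] 7 comes off first (subtract 7) ⇒ sub: x = 5 or -19.

Answer: x ∈ {-19, 5}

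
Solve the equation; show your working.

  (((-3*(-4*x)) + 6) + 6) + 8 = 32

Step 1. [(((-3*(-4*x)) + 6) + 6) + 8 = 32] +8 is outermost — subtract 8 both sides ⇒ sub: ((-3*(-4*x)) + 6) + 6 = 24.
Step 2. [((-3*(-4*x)) + 6) + 6 = 24] +6 is outermost — subtract 6 both sides. So sub: (-3*(-4*x)) + 6 = 18.
Step 3. [(-3*(-4*x)) + 6 = 18] common factor -3 (LHS and 18) — divide through. So factor: (-4*x) - 2 = -6.
Step 4. [(-4*x) - 2 = -6] the outer -2 inverts by adding 2. So sub: -4*x = -4.
Step 5. [-4*x = -4] LHS = -4·(…); ÷-4 both sides. So div: x = 1.

Answer: x ∈ {1}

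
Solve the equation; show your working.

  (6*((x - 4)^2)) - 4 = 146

Step 1. [(6*((x - 4)^2)) - 4 = 146] add 4: x sits inside (… - 4) ⇒ sub: 6*((x - 4)^2) = 150.
Step 2. [6*((x - 4)^2) = 150] 6·(inner) — divide through by 6, so div: (x - 4)^2 = 25.
Step 3. [(x - 4)^2 = 25] √ both sides: 25 ≥ 0 gives two branches, so sqrt: x - 4 = 5 or -5.
Step 4. [x - 4 = 5 or -5] -4 is outermost — add 4 both sides, so sub: x = 9 or -1.

Answer: x ∈ {-1, 9}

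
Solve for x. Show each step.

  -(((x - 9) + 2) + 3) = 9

Step 1. [-(((x - 9) + 2) + 3) = 9] LHS negated; negate both sides ⇒ neg: ((x - 9) + 2) + 3 = -9.
Step 2. [((x - 9) + 2) + 3 = -9] peel the +3: subtract 3 from each side ⇒ sub: (x - 9) + 2 = -12.
Step 3. [(x - 9) + 2 = -12] 2 comes off first (subtract 2). So sub: x - 9 = -14.
Step 4. [x - 9 = -14] the outer -9 inverts by adding 9, so sub: x = -5.

Answer: x ∈ {-5}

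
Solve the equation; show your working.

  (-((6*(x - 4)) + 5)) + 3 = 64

Step 1. [(-((6*(x - 4)) + 5)) + 3 = 64] the outer +3 inverts by subtracting 3. So sub: -((6*(x - 4)) + 5) = 61.
Step 2. [-((6*(x - 4)) + 5) = 61] LHS negated; negate both sides, so neg: (6*(x - 4)) + 5 = -61.
Step 3. [(6*(x - 4)) + 5 = -61] 5 comes off first (subtract 5) ⇒ sub: 6*(x - 4) = -66.
Step 4. [6*(x - 4) = -66] 6·(inner) — divide through by 6. So div: x - 4 = -11.
Step 5. [x - 4 = -11] add 4: x sits inside (… - 4) ⇒ sub: x = -7.

Answer: x ∈ {-7}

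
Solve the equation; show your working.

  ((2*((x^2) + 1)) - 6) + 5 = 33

Step 1. [((2*((x^2) + 1)) - 6) + 5 = 33] +5 is outermost — subtract 5 both sides. So sub: (2*((x^2) + 1)) - 6 = 28.
Step 2. [(2*((x^2) + 1)) - 6 = 28] 2 divides every term; factor it out. So factor: ((x^2) + 1) - 3 = 14.
Step 3. [((x^2) + 1) - 3 = 14] peel the -3: add 3 from each side, so sub: (x^2) + 1 = 17.
Step 4. [(x^2) + 1 = 17] subtract 1: x sits inside (… + 1). So sub: x^2 = 16.
Step 5. [x^2 = 16] √ both sides: 16 ≥ 0 gives two branches. So sqrt: x = 4 or -4.

Answer: x ∈ {-4, 4}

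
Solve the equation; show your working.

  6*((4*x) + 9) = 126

Step 1. [6*((4*x) + 9) = 126] divide by the outer 6, so div: (4*x) + 9 = 21.
Step 2. [(4*x) + 9 = 21] +9 is outermost — subtract 9 both sides. So sub: 4*x = 12.
Step 3. [4*x = 12] 4 out front; divide by 4, so div: x = 3.

Answer: x ∈ {3}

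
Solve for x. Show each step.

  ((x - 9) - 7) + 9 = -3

Step 1. [((x - 9) - 7) + 9 = -3] peel the +9: subtract 9 from each side ⇒ sub: (x - 9) - 7 = -12.
Step 2. [(x - 9) - 7 = -12] 7 comes off first (add 7), so sub: x - 9 = -5.
Step 3. [x - 9 = -5] peel the -9: add 9 from each side ⇒ sub: x = 4.

Answer: x ∈ {4}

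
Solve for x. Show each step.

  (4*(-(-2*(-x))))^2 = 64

Step 1. [(4*(-(-2*(-x))))^2 = 64] LHS squared, RHS 64 ≥ 0: apply √ (±), so sqrt: 4*(-(-2*(-x))) = 8 or -8.
Step 2. [4*(-(-2*(-x))) = 8 or -8] leading coefficient 4: divide by 4. So div: -(-2*(-x)) = 2 or -2.
Step 3. [-(-2*(-x)) = 2 or -2] LHS negated; negate both sides, so neg: -2*(-x) = -2 or 2.
Step 4. [-2*(-x) = -2 or 2] divide by the outer -2, so div: -x = 1 or -1.
Step 5. [-x = 1 or -1] flip signs both sides ⇒ neg: x = -1 or 1.

Answer: x ∈ {-1, 1}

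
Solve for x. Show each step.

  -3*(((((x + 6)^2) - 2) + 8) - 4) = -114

Step 1. [-3*(((((x + 6)^2) - 2) + 8) - 4) = -114] divide by the outer -3. So div: ((((x + 6)^2) - 2) + 8) - 4 = 38.
Step 2. [((((x + 6)^2) - 2) + 8) - 4 = 38] 4 comes off first (add 4). So sub: (((x + 6)^2) - 2) + 8 = 42.
Step 3. [(((x + 6)^2) - 2) + 8 = 42] peel the +8: subtract 8 from each side, so sub: ((x + 6)^2) - 2 = 34.
Step 4. [((x + 6)^2) - 2 = 34] add 2: x sits inside (… - 2) ⇒ sub: (x + 6)^2 = 36.
Step 5. [(x + 6)^2 = 36] 36 ≥ 0, LHS is (·)² — take ±√. So sqrt: x + 6 = 6 or -6.
Step 6. [x + 6 = 6 or -6] the outer +6 inverts by subtracting 6. So sub: x = 0 or -12.

Answer: x ∈ {-12, 0}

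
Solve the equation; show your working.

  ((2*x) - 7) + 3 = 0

Step 1. [((2*x) - 7) + 3 = 0] +3 is outermost — subtract 3 both sides ⇒ sub: (2*x) - 7 = -3.
Step 2. [(2*x) - 7 = -3] 7 comes off first (add 7) ⇒ sub: 2*x = 4.
Step 3. [2*x = 4] 2·(inner) — divide through by 2. So div: x = 2.

Answer: x ∈ {2}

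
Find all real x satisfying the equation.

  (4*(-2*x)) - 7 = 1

Step 1. [(4*(-2*x)) - 7 = 1] peel the -7: add 7 from each side ⇒ sub: 4*(-2*x) = 8.
Step 2. [4*(-2*x) = 8] LHS = 4·(…); ÷4 both sides ⇒ div: -2*x = 2.
Step 3. [-2*x = 2] -2·(inner) — divide through by -2. So div: x = -1.

Answer: x ∈ {-1}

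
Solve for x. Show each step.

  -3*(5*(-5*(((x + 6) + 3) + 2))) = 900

Step 1. [-3*(5*(-5*(((x + 6) + 3) + 2))) = 900] leading coefficient -3: divide by -3, so div: 5*(-5*(((x + 6) + 3) + 2)) = -300.
Step 2. [5*(-5*(((x + 6) + 3) + 2)) = -300] 5 out front; divide by 5 ⇒ div: -5*(((x + 6) + 3) + 2) = -60.
Step 3. [-5*(((x + 6) + 3) + 2) = -60] leading coefficient -5: divide by -5, so div: ((x + 6) + 3) + 2 = 12.
Step 4. [((x + 6) + 3) + 2 = 12] subtract 2: x sits inside (… + 2). So sub: (x + 6) + 3 = 10.
Step 5. [(x + 6) + 3 = 10] subtract 3: x sits inside (… + 3) ⇒ sub: x + 6 = 7.
Step 6. [x + 6 = 7] peel the +6: subtract 6 from each side, so sub: x = 1.

Answer: x ∈ {1}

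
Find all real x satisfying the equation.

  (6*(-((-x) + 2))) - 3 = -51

Step 1. [(6*(-((-x) + 2))) - 3 = -51] the outer -3 inverts by adding 3 ⇒ sub: 6*(-((-x) + 2)) = -48.
Step 2. [6*(-((-x) + 2)) = -48] leading coefficient 6: divide by 6 ⇒ div: -((-x) + 2) = -8.
Step 3. [-((-x) + 2) = -8] flip signs both sides ⇒ neg: (-x) + 2 = 8.
Step 4. [(-x) + 2 = 8] subtract 2: x sits inside (… + 2) ⇒ sub: -x = 6.
Step 5. [-x = 6] LHS negated; negate both sides ⇒ neg: x = -6.

Answer: x ∈ {-6}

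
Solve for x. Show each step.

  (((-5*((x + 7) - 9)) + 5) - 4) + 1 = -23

Step 1. [(((-5*((x + 7) - 9)) + 5) - 4) + 1 = -23] subtract 1: x sits inside (… + 1), so sub: ((-5*((x + 7) - 9)) + 5) - 4 = -24.
Step 2. [((-5*((x + 7) - 9)) + 5) - 4 = -24] peel the -4: add 4 from each side ⇒ sub: (-5*((x + 7) - 9)) + 5 = -20.
Step 3. [(-5*((x + 7) - 9)) + 5 = -20] common factor -5 (LHS and -20) — divide through, so factor: ((x + 7) - 9) - 1 = 4.
Step 4. [((x + 7) - 9) - 1 = 4] -1 is outermost — add 1 both sides ⇒ sub: (x + 7) - 9 = 5.
Step 5. [(x + 7) - 9 = 5] add 9: x sits inside (… - 9). So sub: x + 7 = 14.
Step 6. [x + 7 = 14] +7 is outermost — subtract 7 both sides, so sub: x = 7.

Answer: x ∈ {7}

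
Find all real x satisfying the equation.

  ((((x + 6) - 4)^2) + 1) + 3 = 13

Step 1. [((((x + 6) - 4)^2) + 1) + 3 = 13] the outer +3 inverts by subtracting 3, so sub: (((x + 6) - 4)^2) + 1 = 10.
Step 2. [(((x + 6) - 4)^2) + 1 = 10] subtract 1: x sits inside (… + 1) ⇒ sub: ((x + 6) - 4)^2 = 9.
Step 3. [((x + 6) - 4)^2 = 9] √ both sides: 9 ≥ 0 gives two branches. So sqrt: (x + 6) - 4 = 3 or -3.
Step 4. [(x + 6) - 4 = 3 or -3] peel the -4: add 4 from each side, so sub: x + 6 = 7 or 1.
Step 5. [x + 6 = 7 or 1] subtract 6: x sits inside (… + 6). So sub: x = 1 or -5.

Answer: x ∈ {-5, 1}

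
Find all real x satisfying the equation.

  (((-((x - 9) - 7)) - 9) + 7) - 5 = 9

Step 1. [(((-((x - 9) - 7)) - 9) + 7) - 5 = 9] peel the -5: add 5 from each side, so sub: ((-((x - 9) - 7)) - 9) + 7 = 14.
Step 2. [((-((x - 9) - 7)) - 9) + 7 = 14] subtract 7: x sits inside (… + 7). So sub: (-((x - 9) - 7)) - 9 = 7.
Step 3. [(-((x - 9) - 7)) - 9 = 7] the outer -9 inverts by adding 9 ⇒ sub: -((x - 9) - 7) = 16.
Step 4. [-((x - 9) - 7) = 16] leading − — multiply by −1 ⇒ neg: (x - 9) - 7 = -16.
Step 5. [(x - 9) - 7 = -16] add 7: x sits inside (… - 7), so sub: x - 9 = -9.
Step 6. [x - 9 = -9] the outer -9 inverts by adding 9, so sub: x = 0.

Answer: x ∈ {0}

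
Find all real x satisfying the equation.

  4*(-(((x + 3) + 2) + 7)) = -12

Step 1. [4*(-(((x + 3) + 2) + 7)) = -12] divide by the outer 4. So div: -(((x + 3) + 2) + 7) = -3.
Step 2. [-(((x + 3) + 2) + 7) = -3] leading − — multiply by −1 ⇒ neg: ((x + 3) + 2) + 7 = 3.
Step 3. [((x + 3) + 2) + 7 = 3] subtract 7: x sits inside (… + 7), so sub: (x + 3) + 2 = -4.
Step 4. [(x + 3) + 2 = -4] peel the +2: subtract 2 from each side ⇒ sub: x + 3 = -6.
Step 5. [x + 3 = -6] +3 is outermost — subtract 3 both sides ⇒ sub: x = -9.

Answer: x ∈ {-9}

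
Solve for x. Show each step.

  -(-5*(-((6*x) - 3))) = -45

Step 1. [-(-5*(-((6*x) - 3))) = -45] flip signs both sides ⇒ neg: -5*(-((6*x) - 3)) = 45.
Step 2. [-5*(-((6*x) - 3)) = 45] leading coefficient -5: divide by -5 ⇒ div: -((6*x) - 3) = -9.
Step 3. [-((6*x) - 3) = -9] leading − — multiply by −1. So neg: (6*x) - 3 = 9.
Step 4. [(6*x) - 3 = 9] peel the -3: add 3 from each side ⇒ sub: 6*x = 12.
Step 5. [6*x = 12] leading coefficient 6: divide by 6. So div: x = 2.

Answer: x ∈ {2}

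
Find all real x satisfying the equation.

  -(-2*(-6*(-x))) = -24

Step 1. [-(-2*(-6*(-x))) = -24] leading − — multiply by −1. So neg: -2*(-6*(-x)) = 24.
Step 2. [-2*(-6*(-x)) = 24] divide by the outer -2 ⇒ div: -6*(-x) = -12.
Step 3. [-6*(-x) = -12] divide by the outer -6. So div: -x = 2.
Step 4. [-x = 2] LHS negated; negate both sides ⇒ neg: x = -2.

Answer: x ∈ {-2}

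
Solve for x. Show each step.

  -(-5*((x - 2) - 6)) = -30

Step 1. [-(-5*((x - 2) - 6)) = -30] flip signs both sides. So neg: -5*((x - 2) - 6) = 30.
Step 2. [-5*((x - 2) - 6) = 30] -5 out front; divide by -5 ⇒ div: (x - 2) - 6 = -6.
Step 3. [(x - 2) - 6 = -6] 6 comes off first (add 6). So sub: x - 2 = 0.
Step 4. [x - 2 = 0] 2 comes off first (add 2) ⇒ sub: x = 2.

Answer: x ∈ {2}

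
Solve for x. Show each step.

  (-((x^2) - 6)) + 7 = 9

Step 1. [(-((x^2) - 6)) + 7 = 9] +7 is outermost — subtract 7 both sides ⇒ sub: -((x^2) - 6) = 2.
Step 2. [-((x^2) - 6) = 2] flip signs both sides. So neg: (x^2) - 6 = -2.
Step 3. [(x^2) - 6 = -2] add 6: x sits inside (… - 6). So sub: x^2 = 4.
Step 4. [x^2 = 4] √ both sides: 4 ≥ 0 gives two branches, so sqrt: x = 2 or -2.

Answer: x ∈ {-2, 2}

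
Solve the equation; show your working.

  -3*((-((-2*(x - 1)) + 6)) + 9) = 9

Step 1. [-3*((-((-2*(x - 1)) + 6)) + 9) = 9] -3·(inner) — divide through by -3 ⇒ div: (-((-2*(x - 1)) + 6)) + 9 = -3.
Step 2. [(-((-2*(x - 1)) + 6)) + 9 = -3] +9 is outermost — subtract 9 both sides, so sub: -((-2*(x - 1)) + 6) = -12.
Step 3. [-((-2*(x - 1)) + 6) = -12] flip signs both sides ⇒ neg: (-2*(x - 1)) + 6 = 12.
Step 4. [(-2*(x - 1)) + 6 = 12] +6 is outermost — subtract 6 both sides ⇒ sub: -2*(x - 1) = 6.
Step 5. [-2*(x - 1) = 6] LHS = -2·(…); ÷-2 both sides, so div: x - 1 = -3.
Step 6. [x - 1 = -3] -1 is outermost — add 1 both sides, so sub: x = -2.

Answer: x ∈ {-2}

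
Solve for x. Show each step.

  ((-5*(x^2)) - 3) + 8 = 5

Step 1. [((-5*(x^2)) - 3) + 8 = 5] +8 is outermost — subtract 8 both sides. So sub: (-5*(x^2)) - 3 = -3.
Step 2. [(-5*(x^2)) - 3 = -3] the outer -3 inverts by adding 3, so sub: -5*(x^2) = 0.
Step 3. [-5*(x^2) = 0] LHS = -5·(…); ÷-5 both sides, so div: x^2 = 0.
Step 4. [x^2 = 0] LHS squared, RHS 0 ≥ 0: apply √ (±), so sqrt: x = 0.

Answer: x ∈ {0}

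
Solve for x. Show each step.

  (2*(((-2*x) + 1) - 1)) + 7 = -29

Step 1. [(2*(((-2*x) + 1) - 1)) + 7 = -29] 7 comes off first (subtract 7), so sub: 2*(((-2*x) + 1) - 1) = -36.
Step 2. [2*(((-2*x) + 1) - 1) = -36] LHS = 2·(…); ÷2 both sides ⇒ div: ((-2*x) + 1) - 1 = -18.
Step 3. [((-2*x) + 1) - 1 = -18] peel the -1: add 1 from each side, so sub: (-2*x) + 1 = -17.
Step 4. [(-2*x) + 1 = -17] 1 comes off first (subtract 1), so sub: -2*x = -18.
Step 5. [-2*x = -18] divide by the outer -2, so div: x = 9.

Answer: x ∈ {9}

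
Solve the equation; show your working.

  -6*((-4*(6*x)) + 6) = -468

Step 1. [-6*((-4*(6*x)) + 6) = -468] -6·(inner) — divide through by -6, so div: (-4*(6*x)) + 6 = 78.
Step 2. [(-4*(6*x)) + 6 = 78] peel the +6: subtract 6 from each side, so sub: -4*(6*x) = 72.
Step 3. [-4*(6*x) = 72] LHS = -4·(…); ÷-4 both sides. So div: 6*x = -18.
Step 4. [6*x = -18] LHS = 6·(…); ÷6 both sides, so div: x = -3.

Answer: x ∈ {-3}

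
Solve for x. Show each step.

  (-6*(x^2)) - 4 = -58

Step 1. [(-6*(x^2)) - 4 = -58] 4 comes off first (add 4), so sub: -6*(x^2) = -54.
Step 2. [-6*(x^2) = -54] leading coefficient -6: divide by -6. So div: x^2 = 9.
Step 3. [x^2 = 9] LHS squared, RHS 9 ≥ 0: apply √ (±), so sqrt: x = 3 or -3.

Answer: x ∈ {-3, 3}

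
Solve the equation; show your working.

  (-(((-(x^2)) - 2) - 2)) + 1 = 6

Step 1. [(-(((-(x^2)) - 2) - 2)) + 1 = 6] peel the +1: subtract 1 from each side ⇒ sub: -(((-(x^2)) - 2) - 2) = 5.
Step 2. [-(((-(x^2)) - 2) - 2) = 5] leading − — multiply by −1 ⇒ neg: ((-(x^2)) - 2) - 2 = -5.
Step 3. [((-(x^2)) - 2) - 2 = -5] -2 is outermost — add 2 both sides ⇒ sub: (-(x^2)) - 2 = -3.
Step 4. [(-(x^2)) - 2 = -3] add 2: x sits inside (… - 2) ⇒ sub: -(x^2) = -1.
Step 5. [-(x^2) = -1] leading − — multiply by −1, so neg: x^2 = 1.
Step 6. [x^2 = 1] √ both sides: 1 ≥ 0 gives two branches. So sqrt: x = 1 or -1.

Answer: x ∈ {-1, 1}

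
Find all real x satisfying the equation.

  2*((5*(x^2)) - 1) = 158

Step 1. [2*((5*(x^2)) - 1) = 158] 2 out front; divide by 2. So div: (5*(x^2)) - 1 = 79.
Step 2. [(5*(x^2)) - 1 = 79] -1 is outermost — add 1 both sides ⇒ sub: 5*(x^2) = 80.
Step 3. [5*(x^2) = 80] leading coefficient 5: divide by 5. So div: x^2 = 16.
Step 4. [x^2 = 16] √ both sides: 16 ≥ 0 gives two branches. So sqrt: x = 4 or -4.

Answer: x ∈ {-4, 4}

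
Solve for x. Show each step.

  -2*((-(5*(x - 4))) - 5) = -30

Step 1. [-2*((-(5*(x - 4))) - 5) = -30] leading coefficient -2: divide by -2, so div: (-(5*(x - 4))) - 5 = 15.
Step 2. [(-(5*(x - 4))) - 5 = 15] add 5: x sits inside (… - 5) ⇒ sub: -(5*(x - 4)) = 20.
Step 3. [-(5*(x - 4)) = 20] flip signs both sides, so neg: 5*(x - 4) = -20.
Step 4. [5*(x - 4) = -20] leading coefficient 5: divide by 5, so div: x - 4 = -4.
Step 5. [x - 4 = -4] -4 is outermost — add 4 both sides ⇒ sub: x = 0.

Answer: x ∈ {0}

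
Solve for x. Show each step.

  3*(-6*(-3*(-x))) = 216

Step 1. [3*(-6*(-3*(-x))) = 216] 3 out front; divide by 3. So div: -6*(-3*(-x)) = 72.
Step 2. [-6*(-3*(-x)) = 72] -6 out front; divide by -6. So div: -3*(-x) = -12.
Step 3. [-3*(-x) = -12] divide by the outer -3 ⇒ div: -x = 4.
Step 4. [-x = 4] leading − — multiply by −1. So neg: x = -4.

Answer: x ∈ {-4}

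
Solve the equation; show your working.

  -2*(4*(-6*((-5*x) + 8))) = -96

Step 1. [-2*(4*(-6*((-5*x) + 8))) = -96] -2·(inner) — divide through by -2 ⇒ div: 4*(-6*((-5*x) + 8)) = 48.
Step 2. [4*(-6*((-5*x) + 8)) = 48] 4 out front; divide by 4, so div: -6*((-5*x) + 8) = 12.
Step 3. [-6*((-5*x) + 8) = 12] divide by the outer -6, so div: (-5*x) + 8 = -2.
Step 4. [(-5*x) + 8 = -2] the outer +8 inverts by subtracting 8, so sub: -5*x = -10.
Step 5. [-5*x = -10] -5 out front; divide by -5 ⇒ div: x = 2.

Answer: x ∈ {2}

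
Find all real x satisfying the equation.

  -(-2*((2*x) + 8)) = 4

Step 1. [-(-2*((2*x) + 8)) = 4] LHS negated; negate both sides, so neg: -2*((2*x) + 8) = -4.
Step 2. [-2*((2*x) + 8) = -4] leading coefficient -2: divide by -2 ⇒ div: (2*x) + 8 = 2.
Step 3. [(2*x) + 8 = 2] 2 divides every term; factor it out. So factor: x + 4 = 1.
Step 4. [x + 4 = 1] subtract 4: x sits inside (… + 4). So sub: x = -3.

Answer: x ∈ {-3}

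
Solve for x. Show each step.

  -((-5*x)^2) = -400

Step 1. [-((-5*x)^2) = -400] LHS negated; negate both sides. So neg: (-5*x)^2 = 400.
Step 2. [(-5*x)^2 = 400] LHS squared, RHS 400 ≥ 0: apply √ (±), so sqrt: -5*x = 20 or -20.
Step 3. [-5*x = 20 or -20] leading coefficient -5: divide by -5 ⇒ div: x = -4 or 4.

Answer: x ∈ {-4, 4}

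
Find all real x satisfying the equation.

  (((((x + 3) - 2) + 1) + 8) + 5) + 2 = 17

Step 1. [(((((x + 3) - 2) + 1) + 8) + 5) + 2 = 17] 2 comes off first (subtract 2), so sub: ((((x + 3) - 2) + 1) + 8) + 5 = 15.
Step 2. [((((x + 3) - 2) + 1) + 8) + 5 = 15] the outer +5 inverts by subtracting 5, so sub: (((x + 3) - 2) + 1) + 8 = 10.
Step 3. [(((x + 3) - 2) + 1) + 8 = 10] the outer +8 inverts by subtracting 8. So sub: ((x + 3) - 2) + 1 = 2.
Step 4. [((x + 3) - 2) + 1 = 2] the outer +1 inverts by subtracting 1, so sub: (x + 3) - 2 = 1.
Step 5. [(x + 3) - 2 = 1] -2 is outermost — add 2 both sides. So sub: x + 3 = 3.
Step 6. [x + 3 = 3] subtract 3: x sits inside (… + 3) ⇒ sub: x = 0.

Answer: x ∈ {0}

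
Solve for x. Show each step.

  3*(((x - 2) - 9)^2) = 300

Step 1. [3*(((x - 2) - 9)^2) = 300] LHS = 3·(…); ÷3 both sides ⇒ div: ((x - 2) - 9)^2 = 100.
Step 2. [((x - 2) - 9)^2 = 100] LHS squared, RHS 100 ≥ 0: apply √ (±) ⇒ sqrt: (x - 2) - 9 = 10 or -10.
Step 3. [(x - 2) - 9 = 10 or -10] peel the -9: add 9 from each side. So sub: x - 2 = 19 or -1.
Step 4. [x - 2 = 19 or -1] 2 comes off first (add 2). So sub: x = 21 or 1.

Answer: x ∈ {1, 21}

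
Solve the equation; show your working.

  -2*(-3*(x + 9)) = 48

Step 1. [-2*(-3*(x + 9)) = 48] leading coefficient -2: divide by -2. So div: -3*(x + 9) = -24.
Step 2. [-3*(x + 9) = -24] -3·(inner) — divide through by -3, so div: x + 9 = 8.
Step 3. [x + 9 = 8] the outer +9 inverts by subtracting 9 ⇒ sub: x = -1.

Answer: x ∈ {-1}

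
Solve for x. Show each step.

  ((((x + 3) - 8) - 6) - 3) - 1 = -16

Step 1. [((((x + 3) - 8) - 6) - 3) - 1 = -16] peel the -1: add 1 from each side ⇒ sub: (((x + 3) - 8) - 6) - 3 = -15.
Step 2. [(((x + 3) - 8) - 6) - 3 = -15] -3 is outermost — add 3 both sides, so sub: ((x + 3) - 8) - 6 = -12.
Step 3. [((x + 3) - 8) - 6 = -12] the outer -6 inverts by adding 6 ⇒ sub: (x + 3) - 8 = -6.
Step 4. [(x + 3) - 8 = -6] 8 comes off first (add 8), so sub: x + 3 = 2.
Step 5. [x + 3 = 2] 3 comes off first (subtract 3). So sub: x = -1.

Answer: x ∈ {-1}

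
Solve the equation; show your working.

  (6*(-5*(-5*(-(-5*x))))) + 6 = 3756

Step 1. [(6*(-5*(-5*(-(-5*x))))) + 6 = 3756] +6 is outermost — subtract 6 both sides ⇒ sub: 6*(-5*(-5*(-(-5*x)))) = 3750.
Step 2. [6*(-5*(-5*(-(-5*x)))) = 3750] 6 out front; divide by 6, so div: -5*(-5*(-(-5*x))) = 625.
Step 3. [-5*(-5*(-(-5*x))) = 625] -5·(inner) — divide through by -5 ⇒ div: -5*(-(-5*x)) = -125.
Step 4. [-5*(-(-5*x)) = -125] divide by the outer -5. So div: -(-5*x) = 25.
Step 5. [-(-5*x) = 25] flip signs both sides ⇒ neg: -5*x = -25.
Step 6. [-5*x = -25] LHS = -5·(…); ÷-5 both sides. So div: x = 5.

Answer: x ∈ {5}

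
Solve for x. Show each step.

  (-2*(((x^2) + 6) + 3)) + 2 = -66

Step 1. [(-2*(((x^2) + 6) + 3)) + 2 = -66] -2 | LHS and -2 | -66: pull -2 out, so factor: (((x^2) + 6) + 3) - 1 = 33.
Step 2. [(((x^2) + 6) + 3) - 1 = 33] 1 comes off first (add 1). So sub: ((x^2) + 6) + 3 = 34.
Step 3. [((x^2) + 6) + 3 = 34] 3 comes off first (subtract 3) ⇒ sub: (x^2) + 6 = 31.
Step 4. [(x^2) + 6 = 31] +6 is outermost — subtract 6 both sides, so sub: x^2 = 25.
Step 5. [x^2 = 25] √ both sides: 25 ≥ 0 gives two branches. So sqrt: x = 5 or -5.

Answer: x ∈ {-5, 5}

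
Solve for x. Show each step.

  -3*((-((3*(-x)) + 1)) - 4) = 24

Step 1. [-3*((-((3*(-x)) + 1)) - 4) = 24] -3·(inner) — divide through by -3, so div: (-((3*(-x)) + 1)) - 4 = -8.
Step 2. [(-((3*(-x)) + 1)) - 4 = -8] the outer -4 inverts by adding 4 ⇒ sub: -((3*(-x)) + 1) = -4.
Step 3. [-((3*(-x)) + 1) = -4] LHS negated; negate both sides, so neg: (3*(-x)) + 1 = 4.
Step 4. [(3*(-x)) + 1 = 4] peel the +1: subtract 1 from each side ⇒ sub: 3*(-x) = 3.
Step 5. [3*(-x) = 3] leading coefficient 3: divide by 3, so div: -x = 1.
Step 6. [-x = 1] flip signs both sides. So neg: x = -1.

Answer: x ∈ {-1}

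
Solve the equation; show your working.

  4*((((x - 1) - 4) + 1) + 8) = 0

Step 1. [4*((((x - 1) - 4) + 1) + 8) = 0] 4 out front; divide by 4. So div: (((x - 1) - 4) + 1) + 8 = 0.
Step 2. [(((x - 1) - 4) + 1) + 8 = 0] subtract 8: x sits inside (… + 8). So sub: ((x - 1) - 4) + 1 = -8.
Step 3. [((x - 1) - 4) + 1 = -8] subtract 1: x sits inside (… + 1) ⇒ sub: (x - 1) - 4 = -9.
Step 4. [(x - 1) - 4 = -9] add 4: x sits inside (… - 4). So sub: x - 1 = -5.
Step 5. [x - 1 = -5] 1 comes off first (add 1) ⇒ sub: x = -4.

Answer: x ∈ {-4}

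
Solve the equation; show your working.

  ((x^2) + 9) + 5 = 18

Step 1. [((x^2) + 9) + 5 = 18] the outer +5 inverts by subtracting 5. So sub: (x^2) + 9 = 13.
Step 2. [(x^2) + 9 = 13] peel the +9: subtract 9 from each side ⇒ sub: x^2 = 4.
Step 3. [x^2 = 4] √ both sides: 4 ≥ 0 gives two branches, so sqrt: x = 2 or -2.

Answer: x ∈ {-2, 2}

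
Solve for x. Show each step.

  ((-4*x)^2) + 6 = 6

Step 1. [((-4*x)^2) + 6 = 6] peel the +6: subtract 6 from each side, so sub: (-4*x)^2 = 0.
Step 2. [(-4*x)^2 = 0] LHS squared, RHS 0 ≥ 0: apply √ (±), so sqrt: -4*x = 0.
Step 3. [-4*x = 0] -4 out front; divide by -4 ⇒ div: x = 0.

Answer: x ∈ {0}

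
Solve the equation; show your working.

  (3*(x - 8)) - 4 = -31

Step 1. [(3*(x - 8)) - 4 = -31] add 4: x sits inside (… - 4). So sub: 3*(x - 8) = -27.
Step 2. [3*(x - 8) = -27] 3 out front; divide by 3, so div: x - 8 = -9.
Step 3. [x - 8 = -9] 8 comes off first (add 8), so sub: x = -1.

Answer: x ∈ {-1}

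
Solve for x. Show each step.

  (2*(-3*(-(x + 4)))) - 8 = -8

Step 1. [(2*(-3*(-(x + 4)))) - 8 = -8] 2 | LHS and 2 | -8: pull 2 out ⇒ factor: (-3*(-(x + 4))) - 4 = -4.
Step 2. [(-3*(-(x + 4))) - 4 = -4] 4 comes off first (add 4). So sub: -3*(-(x + 4)) = 0.
Step 3. [-3*(-(x + 4)) = 0] leading coefficient -3: divide by -3 ⇒ div: -(x + 4) = 0.
Step 4. [-(x + 4) = 0] flip signs both sides, so neg: x + 4 = 0.
Step 5. [x + 4 = 0] subtract 4: x sits inside (… + 4), so sub: x = -4.

Answer: x ∈ {-4}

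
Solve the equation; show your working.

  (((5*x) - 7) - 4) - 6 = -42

Step 1. [(((5*x) - 7) - 4) - 6 = -42] 6 comes off first (add 6). So sub: ((5*x) - 7) - 4 = -36.
Step 2. [((5*x) - 7) - 4 = -36] peel the -4: add 4 from each side, so sub: (5*x) - 7 = -32.
Step 3. [(5*x) - 7 = -32] the outer -7 inverts by adding 7 ⇒ sub: 5*x = -25.
Step 4. [5*x = -25] divide by the outer 5. So div: x = -5.

Answer: x ∈ {-5}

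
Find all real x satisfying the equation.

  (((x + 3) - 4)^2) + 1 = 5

Step 1. [(((x + 3) - 4)^2) + 1 = 5] the outer +1 inverts by subtracting 1 ⇒ sub: ((x + 3) - 4)^2 = 4.
Step 2. [((x + 3) - 4)^2 = 4] 4 ≥ 0, LHS is (·)² — take ±√, so sqrt: (x + 3) - 4 = 2 or -2.
Step 3. [(x + 3) - 4 = 2 or -2] the outer -4 inverts by adding 4, so sub: x + 3 = 6 or 2.
Step 4. [x + 3 = 6 or 2] +3 is outermost — subtract 3 both sides. So sub: x = 3 or -1.

Answer: x ∈ {-1, 3}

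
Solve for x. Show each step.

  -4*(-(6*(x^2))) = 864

Step 1. [-4*(-(6*(x^2))) = 864] leading coefficient -4: divide by -4, so div: -(6*(x^2)) = -216.
Step 2. [-(6*(x^2)) = -216] flip signs both sides ⇒ neg: 6*(x^2) = 216.
Step 3. [6*(x^2) = 216] leading coefficient 6: divide by 6. So div: x^2 = 36.
Step 4. [x^2 = 36] 36 ≥ 0, LHS is (·)² — take ±√. So sqrt: x = 6 or -6.

Answer: x ∈ {-6, 6}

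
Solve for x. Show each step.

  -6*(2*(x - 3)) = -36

Step 1. [-6*(2*(x - 3)) = -36] -6·(inner) — divide through by -6 ⇒ div: 2*(x - 3) = 6.
Step 2. [2*(x - 3) = 6] leading coefficient 2: divide by 2. So div: x - 3 = 3.
Step 3. [x - 3 = 3] add 3: x sits inside (… - 3), so sub: x = 6.

Answer: x ∈ {6}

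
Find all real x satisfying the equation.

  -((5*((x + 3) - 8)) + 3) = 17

Step 1. [-((5*((x + 3) - 8)) + 3) = 17] leading − — multiply by −1 ⇒ neg: (5*((x + 3) - 8)) + 3 = -17.
Step 2. [(5*((x + 3) - 8)) + 3 = -17] subtract 3: x sits inside (… + 3), so sub: 5*((x + 3) - 8) = -20.
Step 3. [5*((x + 3) - 8) = -20] divide by the outer 5 ⇒ div: (x + 3) - 8 = -4.
Step 4. [(x + 3) - 8 = -4] 8 comes off first (add 8), so sub: x + 3 = 4.
Step 5. [x + 3 = 4] 3 comes off first (subtract 3). So sub: x = 1.

Answer: x ∈ {1}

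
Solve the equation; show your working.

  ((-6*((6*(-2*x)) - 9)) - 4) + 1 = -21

Step 1. [((-6*((6*(-2*x)) - 9)) - 4) + 1 = -21] the outer +1 inverts by subtracting 1, so sub: (-6*((6*(-2*x)) - 9)) - 4 = -22.
Step 2. [(-6*((6*(-2*x)) - 9)) - 4 = -22] -4 is outermost — add 4 both sides, so sub: -6*((6*(-2*x)) - 9) = -18.
Step 3. [-6*((6*(-2*x)) - 9) = -18] LHS = -6·(…); ÷-6 both sides ⇒ div: (6*(-2*x)) - 9 = 3.
Step 4. [(6*(-2*x)) - 9 = 3] add 9: x sits inside (… - 9), so sub: 6*(-2*x) = 12.
Step 5. [6*(-2*x) = 12] LHS = 6·(…); ÷6 both sides ⇒ div: -2*x = 2.
Step 6. [-2*x = 2] -2·(inner) — divide through by -2, so div: x = -1.

Answer: x ∈ {-1}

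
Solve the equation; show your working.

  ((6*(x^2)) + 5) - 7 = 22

Step 1. [((6*(x^2)) + 5) - 7 = 22] 7 comes off first (add 7). So sub: (6*(x^2)) + 5 = 29.
Step 2. [(6*(x^2)) + 5 = 29] subtract 5: x sits inside (… + 5). So sub: 6*(x^2) = 24.
Step 3. [6*(x^2) = 24] divide by the outer 6 ⇒ div: x^2 = 4.
Step 4. [x^2 = 4] √ both sides: 4 ≥ 0 gives two branches, so sqrt: x = 2 or -2.

Answer: x ∈ {-2, 2}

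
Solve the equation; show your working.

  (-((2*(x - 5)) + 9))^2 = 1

Step 1. [(-((2*(x - 5)) + 9))^2 = 1] LHS squared, RHS 1 ≥ 0: apply √ (±) ⇒ sqrt: -((2*(x - 5)) + 9) = 1 or -1.
Step 2. [-((2*(x - 5)) + 9) = 1 or -1] leading − — multiply by −1 ⇒ neg: (2*(x - 5)) + 9 = -1 or 1.
Step 3. [(2*(x - 5)) + 9 = -1 or 1] peel the +9: subtract 9 from each side ⇒ sub: 2*(x - 5) = -10 or -8.
Step 4. [2*(x - 5) = -10 or -8] 2·(inner) — divide through by 2, so div: x - 5 = -5 or -4.
Step 5. [x - 5 = -5 or -4] 5 comes off first (add 5) ⇒ sub: x = 0 or 1.

Answer: x ∈ {0, 1}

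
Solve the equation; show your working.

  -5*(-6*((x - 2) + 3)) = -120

Step 1. [-5*(-6*((x - 2) + 3)) = -120] -5 out front; divide by -5 ⇒ div: -6*((x - 2) + 3) = 24.
Step 2. [-6*((x - 2) + 3) = 24] divide by the outer -6. So div: (x - 2) + 3 = -4.
Step 3. [(x - 2) + 3 = -4] +3 is outermost — subtract 3 both sides. So sub: x - 2 = -7.
Step 4. [x - 2 = -7] -2 is outermost — add 2 both sides, so sub: x = -5.

Answer: x ∈ {-5}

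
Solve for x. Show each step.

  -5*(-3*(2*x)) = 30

Step 1. [-5*(-3*(2*x)) = 30] -5·(inner) — divide through by -5 ⇒ div: -3*(2*x) = -6.
Step 2. [-3*(2*x) = -6] -3 out front; divide by -3 ⇒ div: 2*x = 2.
Step 3. [2*x = 2] 2·(inner) — divide through by 2 ⇒ div: x = 1.

Answer: x ∈ {1}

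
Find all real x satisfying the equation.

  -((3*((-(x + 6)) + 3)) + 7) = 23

Step 1. [-((3*((-(x + 6)) + 3)) + 7) = 23] LHS negated; negate both sides, so neg: (3*((-(x + 6)) + 3)) + 7 = -23.
Step 2. [(3*((-(x + 6)) + 3)) + 7 = -23] subtract 7: x sits inside (… + 7) ⇒ sub: 3*((-(x + 6)) + 3) = -30.
Step 3. [3*((-(x + 6)) + 3) = -30] 3·(inner) — divide through by 3 ⇒ div: (-(x + 6)) + 3 = -10.
Step 4. [(-(x + 6)) + 3 = -10] subtract 3: x sits inside (… + 3). So sub: -(x + 6) = -13.
Step 5. [-(x + 6) = -13] flip signs both sides ⇒ neg: x + 6 = 13.
Step 6. [x + 6 = 13] peel the +6: subtract 6 from each side ⇒ sub: x = 7.

Answer: x ∈ {7}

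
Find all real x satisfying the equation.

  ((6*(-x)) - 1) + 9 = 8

Step 1. [((6*(-x)) - 1) + 9 = 8] the outer +9 inverts by subtracting 9. So sub: (6*(-x)) - 1 = -1.
Step 2. [(6*(-x)) - 1 = -1] peel the -1: add 1 from each side. So sub: 6*(-x) = 0.
Step 3. [6*(-x) = 0] 6 out front; divide by 6, so div: -x = 0.
Step 4. [-x = 0] leading − — multiply by −1. So neg: x = 0.

Answer: x ∈ {0}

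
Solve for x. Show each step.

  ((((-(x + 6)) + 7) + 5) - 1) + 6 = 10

Step 1. [((((-(x + 6)) + 7) + 5) - 1) + 6 = 10] subtract 6: x sits inside (… + 6), so sub: (((-(x + 6)) + 7) + 5) - 1 = 4.
Step 2. [(((-(x + 6)) + 7) + 5) - 1 = 4] peel the -1: add 1 from each side ⇒ sub: ((-(x + 6)) + 7) + 5 = 5.
Step 3. [((-(x + 6)) + 7) + 5 = 5] 5 comes off first (subtract 5) ⇒ sub: (-(x + 6)) + 7 = 0.
Step 4. [(-(x + 6)) + 7 = 0] subtract 7: x sits inside (… + 7) ⇒ sub: -(x + 6) = -7.
Step 5. [-(x + 6) = -7] LHS negated; negate both sides ⇒ neg: x + 6 = 7.
Step 6. [x + 6 = 7] peel the +6: subtract 6 from each side, so sub: x = 1.

Answer: x ∈ {1}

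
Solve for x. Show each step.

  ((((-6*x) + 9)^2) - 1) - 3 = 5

Step 1. [((((-6*x) + 9)^2) - 1) - 3 = 5] -3 is outermost — add 3 both sides ⇒ sub: (((-6*x) + 9)^2) - 1 = 8.
Step 2. [(((-6*x) + 9)^2) - 1 = 8] -1 is outermost — add 1 both sides ⇒ sub: ((-6*x) + 9)^2 = 9.
Step 3. [((-6*x) + 9)^2 = 9] LHS squared, RHS 9 ≥ 0: apply √ (±). So sqrt: (-6*x) + 9 = 3 or -3.
Step 4. [(-6*x) + 9 = 3 or -3] 9 comes off first (subtract 9), so sub: -6*x = -6 or -12.
Step 5. [-6*x = -6 or -12] -6·(inner) — divide through by -6. So div: x = 1 or 2.

Answer: x ∈ {1, 2}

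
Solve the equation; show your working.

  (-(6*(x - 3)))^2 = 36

Step 1. [(-(6*(x - 3)))^2 = 36] 36 ≥ 0, LHS is (·)² — take ±√ ⇒ sqrt: -(6*(x - 3)) = 6 or -6.
Step 2. [-(6*(x - 3)) = 6 or -6] flip signs both sides. So neg: 6*(x - 3) = -6 or 6.
Step 3. [6*(x - 3) = -6 or 6] leading coefficient 6: divide by 6 ⇒ div: x - 3 = -1 or 1.
Step 4. [x - 3 = -1 or 1] -3 is outermost — add 3 both sides ⇒ sub: x = 2 or 4.

Answer: x ∈ {2, 4}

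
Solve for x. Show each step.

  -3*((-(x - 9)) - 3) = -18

Step 1. [-3*((-(x - 9)) - 3) = -18] -3·(inner) — divide through by -3, so div: (-(x - 9)) - 3 = 6.
Step 2. [(-(x - 9)) - 3 = 6] 3 comes off first (add 3). So sub: -(x - 9) = 9.
Step 3. [-(x - 9) = 9] flip signs both sides ⇒ neg: x - 9 = -9.
Step 4. [x - 9 = -9] the outer -9 inverts by adding 9 ⇒ sub: x = 0.

Answer: x ∈ {0}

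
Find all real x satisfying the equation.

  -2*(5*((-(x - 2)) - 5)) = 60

Step 1. [-2*(5*((-(x - 2)) - 5)) = 60] -2 out front; divide by -2 ⇒ div: 5*((-(x - 2)) - 5) = -30.
Step 2. [5*((-(x - 2)) - 5) = -30] LHS = 5·(…); ÷5 both sides. So div: (-(x - 2)) - 5 = -6.
Step 3. [(-(x - 2)) - 5 = -6] -5 is outermost — add 5 both sides ⇒ sub: -(x - 2) = -1.
Step 4. [-(x - 2) = -1] flip signs both sides. So neg: x - 2 = 1.
Step 5. [x - 2 = 1] the outer -2 inverts by adding 2, so sub: x = 3.

Answer: x ∈ {3}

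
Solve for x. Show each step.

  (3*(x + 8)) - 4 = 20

Step 1. [(3*(x + 8)) - 4 = 20] 4 comes off first (add 4), so sub: 3*(x + 8) = 24.
Step 2. [3*(x + 8) = 24] divide by the outer 3. So div: x + 8 = 8.
Step 3. [x + 8 = 8] the outer +8 inverts by subtracting 8 ⇒ sub: x = 0.

Answer: x ∈ {0}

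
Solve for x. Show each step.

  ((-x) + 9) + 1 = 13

Step 1. [((-x) + 9) + 1 = 13] the outer +1 inverts by subtracting 1. So sub: (-x) + 9 = 12.
Step 2. [(-x) + 9 = 12] peel the +9: subtract 9 from each side ⇒ sub: -x = 3.
Step 3. [-x = 3] flip signs both sides ⇒ neg: x = -3.

Answer: x ∈ {-3}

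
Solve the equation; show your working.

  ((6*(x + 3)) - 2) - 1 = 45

Step 1. [((6*(x + 3)) - 2) - 1 = 45] add 1: x sits inside (… - 1), so sub: (6*(x + 3)) - 2 = 46.
Step 2. [(6*(x + 3)) - 2 = 46] add 2: x sits inside (… - 2). So sub: 6*(x + 3) = 48.
Step 3. [6*(x + 3) = 48] LHS = 6·(…); ÷6 both sides, so div: x + 3 = 8.
Step 4. [x + 3 = 8] 3 comes off first (subtract 3) ⇒ sub: x = 5.

Answer: x ∈ {5}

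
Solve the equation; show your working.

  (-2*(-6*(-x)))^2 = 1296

Step 1. [(-2*(-6*(-x)))^2 = 1296] √ both sides: 1296 ≥ 0 gives two branches. So sqrt: -2*(-6*(-x)) = 36 or -36.
Step 2. [-2*(-6*(-x)) = 36 or -36] leading coefficient -2: divide by -2. So div: -6*(-x) = -18 or 18.
Step 3. [-6*(-x) = -18 or 18] -6·(inner) — divide through by -6, so div: -x = 3 or -3.
Step 4. [-x = 3 or -3] flip signs both sides ⇒ neg: x = -3 or 3.

Answer: x ∈ {-3, 3}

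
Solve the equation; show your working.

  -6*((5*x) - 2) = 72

Step 1. [-6*((5*x) - 2) = 72] leading coefficient -6: divide by -6. So div: (5*x) - 2 = -12.
Step 2. [(5*x) - 2 = -12] 2 comes off first (add 2). So sub: 5*x = -10.
Step 3. [5*x = -10] 5·(inner) — divide through by 5, so div: x = -2.

Answer: x ∈ {-2}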